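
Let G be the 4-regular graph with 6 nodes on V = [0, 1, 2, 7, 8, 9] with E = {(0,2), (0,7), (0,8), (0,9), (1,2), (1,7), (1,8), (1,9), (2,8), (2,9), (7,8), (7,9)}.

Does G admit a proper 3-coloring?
A valid 3-coloring: color 1: [0, 1]; color 2: [8, 9]; color 3: [2, 7].
(χ(G) = 3 ≤ 3.)

Yes, G is 3-colorable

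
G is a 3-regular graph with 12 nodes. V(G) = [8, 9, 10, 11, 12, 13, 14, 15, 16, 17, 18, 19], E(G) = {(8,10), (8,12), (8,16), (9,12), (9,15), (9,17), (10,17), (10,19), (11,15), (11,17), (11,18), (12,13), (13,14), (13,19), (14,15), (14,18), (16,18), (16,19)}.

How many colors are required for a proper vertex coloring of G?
χ(G) = 3

Clique number ω(G) = 2 (lower bound: χ ≥ ω).
Odd cycle [12, 8, 10, 17, 11, 15, 9] needs 3 colors (χ ≥ 3).
The coloring below uses 3 colors, so χ(G) = 3.
A valid 3-coloring: color 1: [8, 9, 11, 14, 19]; color 2: [10, 13, 15, 18]; color 3: [12, 16, 17].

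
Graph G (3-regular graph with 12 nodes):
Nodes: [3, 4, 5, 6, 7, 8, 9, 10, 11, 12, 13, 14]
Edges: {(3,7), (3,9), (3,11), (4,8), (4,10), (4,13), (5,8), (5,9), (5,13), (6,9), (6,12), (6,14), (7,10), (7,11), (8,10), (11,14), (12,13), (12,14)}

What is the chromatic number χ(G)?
Clique number ω(G) = 3 (lower bound: χ ≥ ω).
The clique on [3, 7, 11] has size 3, forcing χ ≥ 3, and the coloring below uses 3 colors, so χ(G) = 3.
A valid 3-coloring: color 1: [3, 4, 5, 6]; color 2: [9, 10, 11, 12]; color 3: [7, 8, 13, 14].

χ(G) = 3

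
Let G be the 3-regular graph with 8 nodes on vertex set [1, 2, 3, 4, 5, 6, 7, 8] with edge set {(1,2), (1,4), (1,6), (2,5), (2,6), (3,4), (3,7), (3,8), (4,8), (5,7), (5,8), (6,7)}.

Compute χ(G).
χ(G) = 3

Clique number ω(G) = 3 (lower bound: χ ≥ ω).
The clique on [1, 2, 6] has size 3, forcing χ ≥ 3, and the coloring below uses 3 colors, so χ(G) = 3.
A valid 3-coloring: color 1: [1, 7, 8]; color 2: [3, 5, 6]; color 3: [2, 4].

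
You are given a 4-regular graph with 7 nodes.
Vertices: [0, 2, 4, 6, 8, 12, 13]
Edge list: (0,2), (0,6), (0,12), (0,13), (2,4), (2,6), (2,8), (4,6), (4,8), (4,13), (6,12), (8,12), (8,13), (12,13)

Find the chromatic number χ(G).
Clique number ω(G) = 3 (lower bound: χ ≥ ω).
Suppose a proper 3-coloring c exists. The clique [0, 2, 6] takes 3 distinct colors; by symmetry let c(0) = 1, c(2) = 2, c(6) = 3.
- Vertex 4: neighbors [2, 6] already have colors [2, 3] ⇒ c(4) = 1.
- Vertex 8: neighbors [4, 2] already have colors [1, 2] ⇒ c(8) = 3.
- Vertex 12: neighbors [0, 6] already have colors [1, 3] ⇒ c(12) = 2.
- Vertex 13: neighbors [0, 12, 8] already have colors [1, 2, 3] — all 3 colors blocked. Contradiction.
The forced assignments end in a contradiction, so G has no proper 3-coloring (χ ≥ 4).
The coloring below uses 4 colors, so χ(G) = 4.
A valid 4-coloring: color 1: [0, 4]; color 2: [2, 12]; color 3: [6, 8]; color 4: [13].

χ(G) = 4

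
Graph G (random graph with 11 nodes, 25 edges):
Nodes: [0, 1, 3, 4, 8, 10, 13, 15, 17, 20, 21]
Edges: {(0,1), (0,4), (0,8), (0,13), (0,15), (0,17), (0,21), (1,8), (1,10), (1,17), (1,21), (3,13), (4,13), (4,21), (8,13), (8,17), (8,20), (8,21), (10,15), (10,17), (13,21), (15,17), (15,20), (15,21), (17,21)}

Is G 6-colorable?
Yes, G is 6-colorable

A valid 6-coloring: color 1: [3, 10, 20, 21]; color 2: [0]; color 3: [4, 8, 15]; color 4: [13, 17]; color 5: [1].
(χ(G) = 5 ≤ 6.)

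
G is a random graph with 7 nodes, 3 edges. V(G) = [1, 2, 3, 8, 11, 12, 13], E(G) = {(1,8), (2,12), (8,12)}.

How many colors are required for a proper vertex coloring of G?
Clique number ω(G) = 2 (lower bound: χ ≥ ω).
The graph is bipartite (no odd cycle), so 2 colors suffice: χ(G) = 2.
A valid 2-coloring: color 1: [1, 3, 11, 12, 13]; color 2: [2, 8].

χ(G) = 2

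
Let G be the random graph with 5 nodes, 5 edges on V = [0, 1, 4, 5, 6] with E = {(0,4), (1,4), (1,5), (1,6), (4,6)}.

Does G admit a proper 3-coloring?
Yes, G is 3-colorable

A valid 3-coloring: color 1: [4, 5]; color 2: [0, 1]; color 3: [6].
(χ(G) = 3 ≤ 3.)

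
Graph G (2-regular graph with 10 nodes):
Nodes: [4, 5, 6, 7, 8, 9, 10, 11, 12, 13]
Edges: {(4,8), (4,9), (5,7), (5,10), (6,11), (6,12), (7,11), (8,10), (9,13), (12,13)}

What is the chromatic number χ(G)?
χ(G) = 2

Clique number ω(G) = 2 (lower bound: χ ≥ ω).
The graph is bipartite (no odd cycle), so 2 colors suffice: χ(G) = 2.
A valid 2-coloring: color 1: [5, 8, 9, 11, 12]; color 2: [4, 6, 7, 10, 13].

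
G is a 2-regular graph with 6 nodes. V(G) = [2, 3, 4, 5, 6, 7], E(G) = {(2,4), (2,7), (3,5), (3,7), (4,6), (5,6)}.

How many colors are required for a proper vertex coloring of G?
Clique number ω(G) = 2 (lower bound: χ ≥ ω).
The graph is bipartite (no odd cycle), so 2 colors suffice: χ(G) = 2.
A valid 2-coloring: color 1: [2, 3, 6]; color 2: [4, 5, 7].

χ(G) = 2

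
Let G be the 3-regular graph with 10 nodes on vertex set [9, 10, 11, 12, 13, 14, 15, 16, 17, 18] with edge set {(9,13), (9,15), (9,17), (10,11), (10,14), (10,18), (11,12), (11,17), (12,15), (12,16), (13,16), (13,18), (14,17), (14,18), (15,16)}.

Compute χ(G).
Clique number ω(G) = 3 (lower bound: χ ≥ ω).
The clique on [10, 14, 18] has size 3, forcing χ ≥ 3, and the coloring below uses 3 colors, so χ(G) = 3.
A valid 3-coloring: color 1: [11, 13, 14, 15]; color 2: [9, 10, 12]; color 3: [16, 17, 18].

χ(G) = 3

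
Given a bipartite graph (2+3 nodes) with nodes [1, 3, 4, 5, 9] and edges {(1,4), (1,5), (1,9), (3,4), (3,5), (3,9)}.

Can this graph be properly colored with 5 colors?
A valid 5-coloring: color 1: [1, 3]; color 2: [4, 5, 9].
(χ(G) = 2 ≤ 5.)

Yes, G is 5-colorable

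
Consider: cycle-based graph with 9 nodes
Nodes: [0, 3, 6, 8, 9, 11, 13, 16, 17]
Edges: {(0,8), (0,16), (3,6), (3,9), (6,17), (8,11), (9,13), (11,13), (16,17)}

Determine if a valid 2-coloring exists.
Odd cycle [17, 6, 3, 9, 13, 11, 8, 0, 16] needs 3 colors (χ ≥ 3).
Hence χ(G) ≥ 3 > 2, so no proper 2-coloring exists.

No, G is not 2-colorable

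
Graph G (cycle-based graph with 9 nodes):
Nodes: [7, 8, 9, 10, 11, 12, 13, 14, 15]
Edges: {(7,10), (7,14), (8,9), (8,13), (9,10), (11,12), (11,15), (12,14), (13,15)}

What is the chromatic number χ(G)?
χ(G) = 3

Clique number ω(G) = 2 (lower bound: χ ≥ ω).
Odd cycle [11, 12, 14, 7, 10, 9, 8, 13, 15] needs 3 colors (χ ≥ 3).
The coloring below uses 3 colors, so χ(G) = 3.
A valid 3-coloring: color 1: [10, 11, 13, 14]; color 2: [7, 9, 12, 15]; color 3: [8].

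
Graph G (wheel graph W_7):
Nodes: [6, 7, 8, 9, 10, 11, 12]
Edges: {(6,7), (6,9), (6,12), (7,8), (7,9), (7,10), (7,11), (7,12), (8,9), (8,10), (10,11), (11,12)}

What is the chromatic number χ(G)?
Clique number ω(G) = 3 (lower bound: χ ≥ ω).
The clique on [7, 8, 9] has size 3, forcing χ ≥ 3, and the coloring below uses 3 colors, so χ(G) = 3.
A valid 3-coloring: color 1: [7]; color 2: [6, 8, 11]; color 3: [9, 10, 12].

χ(G) = 3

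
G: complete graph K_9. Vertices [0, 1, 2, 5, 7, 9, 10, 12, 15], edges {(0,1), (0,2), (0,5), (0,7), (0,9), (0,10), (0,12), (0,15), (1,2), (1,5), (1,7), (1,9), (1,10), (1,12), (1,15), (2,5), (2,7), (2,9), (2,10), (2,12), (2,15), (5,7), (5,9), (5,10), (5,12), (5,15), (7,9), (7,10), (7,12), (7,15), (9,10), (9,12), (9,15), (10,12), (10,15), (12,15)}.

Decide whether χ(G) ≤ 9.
Yes, G is 9-colorable

A valid 9-coloring: color 1: [1]; color 2: [2]; color 3: [12]; color 4: [9]; color 5: [5]; color 6: [0]; color 7: [7]; color 8: [10]; color 9: [15].
(χ(G) = 9 ≤ 9.)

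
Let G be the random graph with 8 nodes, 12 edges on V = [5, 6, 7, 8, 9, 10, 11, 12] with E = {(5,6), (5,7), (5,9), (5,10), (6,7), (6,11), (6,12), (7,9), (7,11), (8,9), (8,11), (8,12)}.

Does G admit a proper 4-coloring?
A valid 4-coloring: color 1: [7, 8, 10]; color 2: [6, 9]; color 3: [5, 11, 12].
(χ(G) = 3 ≤ 4.)

Yes, G is 4-colorable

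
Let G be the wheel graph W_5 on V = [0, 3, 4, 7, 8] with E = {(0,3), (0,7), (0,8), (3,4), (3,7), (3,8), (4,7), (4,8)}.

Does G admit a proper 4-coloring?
Yes, G is 4-colorable

A valid 4-coloring: color 1: [3]; color 2: [0, 4]; color 3: [7, 8].
(χ(G) = 3 ≤ 4.)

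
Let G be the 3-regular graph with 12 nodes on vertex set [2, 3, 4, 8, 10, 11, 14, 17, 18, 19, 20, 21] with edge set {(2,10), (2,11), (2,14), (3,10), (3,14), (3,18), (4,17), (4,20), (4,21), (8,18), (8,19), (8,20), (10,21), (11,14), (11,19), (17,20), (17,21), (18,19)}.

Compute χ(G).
Clique number ω(G) = 3 (lower bound: χ ≥ ω).
The clique on [2, 11, 14] has size 3, forcing χ ≥ 3, and the coloring below uses 3 colors, so χ(G) = 3.
A valid 3-coloring: color 1: [3, 8, 11, 17]; color 2: [4, 10, 14, 19]; color 3: [2, 18, 20, 21].

χ(G) = 3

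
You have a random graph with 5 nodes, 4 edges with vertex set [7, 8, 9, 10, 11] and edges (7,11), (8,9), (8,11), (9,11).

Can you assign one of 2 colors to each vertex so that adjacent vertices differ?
The clique on vertices [8, 9, 11] has size 3 > 2, so it alone needs 3 colors.

No, G is not 2-colorable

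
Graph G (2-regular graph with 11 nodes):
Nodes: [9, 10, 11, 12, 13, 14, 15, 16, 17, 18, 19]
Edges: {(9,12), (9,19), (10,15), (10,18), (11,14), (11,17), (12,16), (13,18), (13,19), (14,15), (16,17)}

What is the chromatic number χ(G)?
Clique number ω(G) = 2 (lower bound: χ ≥ ω).
Odd cycle [18, 10, 15, 14, 11, 17, 16, 12, 9, 19, 13] needs 3 colors (χ ≥ 3).
The coloring below uses 3 colors, so χ(G) = 3.
A valid 3-coloring: color 1: [11, 12, 15, 18, 19]; color 2: [9, 10, 13, 14, 16]; color 3: [17].

χ(G) = 3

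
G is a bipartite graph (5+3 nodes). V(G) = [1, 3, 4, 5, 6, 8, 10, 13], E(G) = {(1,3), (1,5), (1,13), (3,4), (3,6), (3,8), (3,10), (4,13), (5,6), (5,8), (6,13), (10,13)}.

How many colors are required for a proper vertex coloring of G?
χ(G) = 2

Clique number ω(G) = 2 (lower bound: χ ≥ ω).
The graph is bipartite (no odd cycle), so 2 colors suffice: χ(G) = 2.
A valid 2-coloring: color 1: [3, 5, 13]; color 2: [1, 4, 6, 8, 10].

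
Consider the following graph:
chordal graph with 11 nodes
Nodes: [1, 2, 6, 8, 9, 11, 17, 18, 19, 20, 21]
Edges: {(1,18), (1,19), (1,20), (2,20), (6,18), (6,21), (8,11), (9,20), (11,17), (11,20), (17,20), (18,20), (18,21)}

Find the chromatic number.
χ(G) = 3

Clique number ω(G) = 3 (lower bound: χ ≥ ω).
The clique on [6, 18, 21] has size 3, forcing χ ≥ 3, and the coloring below uses 3 colors, so χ(G) = 3.
A valid 3-coloring: color 1: [8, 19, 20, 21]; color 2: [2, 9, 11, 18]; color 3: [1, 6, 17].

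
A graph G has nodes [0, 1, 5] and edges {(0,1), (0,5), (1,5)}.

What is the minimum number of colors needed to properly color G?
Clique number ω(G) = 3 (lower bound: χ ≥ ω).
The clique on [0, 1, 5] has size 3, forcing χ ≥ 3, and the coloring below uses 3 colors, so χ(G) = 3.
A valid 3-coloring: color 1: [0]; color 2: [5]; color 3: [1].

χ(G) = 3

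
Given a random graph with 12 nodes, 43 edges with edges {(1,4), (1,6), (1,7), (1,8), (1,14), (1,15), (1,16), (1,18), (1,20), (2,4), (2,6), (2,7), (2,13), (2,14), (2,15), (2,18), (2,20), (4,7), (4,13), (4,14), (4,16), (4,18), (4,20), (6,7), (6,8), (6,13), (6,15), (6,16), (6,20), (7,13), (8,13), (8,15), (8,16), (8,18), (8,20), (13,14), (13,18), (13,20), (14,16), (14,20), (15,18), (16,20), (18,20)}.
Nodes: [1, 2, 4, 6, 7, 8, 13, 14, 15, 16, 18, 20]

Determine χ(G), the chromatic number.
χ(G) = 5

Clique number ω(G) = 5 (lower bound: χ ≥ ω).
The clique on [1, 6, 8, 16, 20] has size 5, forcing χ ≥ 5, and the coloring below uses 5 colors, so χ(G) = 5.
A valid 5-coloring: color 1: [1, 13]; color 2: [7, 15, 20]; color 3: [6, 14, 18]; color 4: [4, 8]; color 5: [2, 16].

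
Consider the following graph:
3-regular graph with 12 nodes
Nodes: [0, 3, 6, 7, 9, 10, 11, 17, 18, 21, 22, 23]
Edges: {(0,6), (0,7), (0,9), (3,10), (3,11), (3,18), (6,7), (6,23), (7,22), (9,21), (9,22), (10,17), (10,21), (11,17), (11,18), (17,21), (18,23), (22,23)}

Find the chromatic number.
χ(G) = 3

Clique number ω(G) = 3 (lower bound: χ ≥ ω).
The clique on [0, 6, 7] has size 3, forcing χ ≥ 3, and the coloring below uses 3 colors, so χ(G) = 3.
A valid 3-coloring: color 1: [6, 9, 17, 18]; color 2: [7, 10, 11, 23]; color 3: [0, 3, 21, 22].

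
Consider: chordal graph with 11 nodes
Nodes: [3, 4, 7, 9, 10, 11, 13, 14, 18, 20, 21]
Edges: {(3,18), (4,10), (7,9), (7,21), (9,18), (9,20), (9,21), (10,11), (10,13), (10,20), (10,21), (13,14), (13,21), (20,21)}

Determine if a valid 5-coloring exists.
Yes, G is 5-colorable

A valid 5-coloring: color 1: [4, 11, 14, 18, 21]; color 2: [3, 9, 10]; color 3: [7, 13, 20].
(χ(G) = 3 ≤ 5.)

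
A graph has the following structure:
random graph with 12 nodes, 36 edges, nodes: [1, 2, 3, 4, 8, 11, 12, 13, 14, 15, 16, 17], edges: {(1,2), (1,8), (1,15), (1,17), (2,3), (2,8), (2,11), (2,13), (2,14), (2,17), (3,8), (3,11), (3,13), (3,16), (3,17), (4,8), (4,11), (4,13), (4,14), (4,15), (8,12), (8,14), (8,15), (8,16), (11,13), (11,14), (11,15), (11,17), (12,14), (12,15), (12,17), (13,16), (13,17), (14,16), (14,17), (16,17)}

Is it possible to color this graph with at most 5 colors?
Yes, G is 5-colorable

A valid 5-coloring: color 1: [8, 17]; color 2: [13, 14, 15]; color 3: [2, 4, 12, 16]; color 4: [1, 11]; color 5: [3].
(χ(G) = 5 ≤ 5.)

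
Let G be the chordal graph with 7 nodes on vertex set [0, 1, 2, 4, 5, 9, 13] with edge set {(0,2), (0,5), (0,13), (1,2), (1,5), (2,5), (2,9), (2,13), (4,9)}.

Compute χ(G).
Clique number ω(G) = 3 (lower bound: χ ≥ ω).
The clique on [0, 2, 13] has size 3, forcing χ ≥ 3, and the coloring below uses 3 colors, so χ(G) = 3.
A valid 3-coloring: color 1: [2, 4]; color 2: [0, 1, 9]; color 3: [5, 13].

χ(G) = 3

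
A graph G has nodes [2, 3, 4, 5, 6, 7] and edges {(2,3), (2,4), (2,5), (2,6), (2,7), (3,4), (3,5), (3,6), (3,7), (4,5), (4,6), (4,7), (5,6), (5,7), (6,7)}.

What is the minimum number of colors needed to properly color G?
χ(G) = 6

Clique number ω(G) = 6 (lower bound: χ ≥ ω).
The clique on [2, 3, 4, 5, 6, 7] has size 6, forcing χ ≥ 6, and the coloring below uses 6 colors, so χ(G) = 6.
A valid 6-coloring: color 1: [2]; color 2: [3]; color 3: [4]; color 4: [5]; color 5: [6]; color 6: [7].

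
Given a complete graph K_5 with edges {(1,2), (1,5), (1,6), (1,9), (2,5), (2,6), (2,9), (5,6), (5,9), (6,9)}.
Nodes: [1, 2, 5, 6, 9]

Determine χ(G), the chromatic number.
χ(G) = 5

Clique number ω(G) = 5 (lower bound: χ ≥ ω).
The clique on [1, 2, 5, 6, 9] has size 5, forcing χ ≥ 5, and the coloring below uses 5 colors, so χ(G) = 5.
A valid 5-coloring: color 1: [6]; color 2: [2]; color 3: [9]; color 4: [5]; color 5: [1].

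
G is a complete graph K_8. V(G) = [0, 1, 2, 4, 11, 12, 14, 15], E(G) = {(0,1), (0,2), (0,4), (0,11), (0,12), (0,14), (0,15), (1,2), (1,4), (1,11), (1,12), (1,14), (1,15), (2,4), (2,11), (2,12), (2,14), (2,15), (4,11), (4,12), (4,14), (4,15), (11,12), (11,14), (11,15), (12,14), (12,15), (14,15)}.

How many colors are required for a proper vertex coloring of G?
χ(G) = 8

Clique number ω(G) = 8 (lower bound: χ ≥ ω).
The clique on [0, 1, 2, 4, 11, 12, 14, 15] has size 8, forcing χ ≥ 8, and the coloring below uses 8 colors, so χ(G) = 8.
A valid 8-coloring: color 1: [15]; color 2: [14]; color 3: [11]; color 4: [12]; color 5: [0]; color 6: [2]; color 7: [4]; color 8: [1].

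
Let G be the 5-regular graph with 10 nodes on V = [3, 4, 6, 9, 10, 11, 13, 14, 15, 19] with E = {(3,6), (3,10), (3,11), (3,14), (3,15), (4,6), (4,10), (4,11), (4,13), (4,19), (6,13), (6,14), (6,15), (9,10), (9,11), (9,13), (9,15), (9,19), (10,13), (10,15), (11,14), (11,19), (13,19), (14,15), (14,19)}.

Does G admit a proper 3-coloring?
No, G is not 3-colorable

The clique on vertices [3, 6, 14, 15] has size 4 > 3, so it alone needs 4 colors.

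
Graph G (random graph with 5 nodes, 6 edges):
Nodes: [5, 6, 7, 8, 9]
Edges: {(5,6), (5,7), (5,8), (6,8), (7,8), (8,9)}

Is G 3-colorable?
A valid 3-coloring: color 1: [8]; color 2: [5, 9]; color 3: [6, 7].
(χ(G) = 3 ≤ 3.)

Yes, G is 3-colorable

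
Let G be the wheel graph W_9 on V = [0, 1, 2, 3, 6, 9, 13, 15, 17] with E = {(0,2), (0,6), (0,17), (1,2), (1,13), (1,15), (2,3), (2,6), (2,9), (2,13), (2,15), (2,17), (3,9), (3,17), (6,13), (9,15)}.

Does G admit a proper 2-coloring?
The clique on vertices [0, 2, 17] has size 3 > 2, so it alone needs 3 colors.

No, G is not 2-colorable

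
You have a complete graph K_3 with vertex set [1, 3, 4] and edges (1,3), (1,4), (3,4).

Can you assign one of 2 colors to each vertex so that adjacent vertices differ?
No, G is not 2-colorable

The clique on vertices [1, 3, 4] has size 3 > 2, so it alone needs 3 colors.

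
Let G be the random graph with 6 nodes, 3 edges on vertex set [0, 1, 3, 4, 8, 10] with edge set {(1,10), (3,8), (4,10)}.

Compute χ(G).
Clique number ω(G) = 2 (lower bound: χ ≥ ω).
The graph is bipartite (no odd cycle), so 2 colors suffice: χ(G) = 2.
A valid 2-coloring: color 1: [0, 8, 10]; color 2: [1, 3, 4].

χ(G) = 2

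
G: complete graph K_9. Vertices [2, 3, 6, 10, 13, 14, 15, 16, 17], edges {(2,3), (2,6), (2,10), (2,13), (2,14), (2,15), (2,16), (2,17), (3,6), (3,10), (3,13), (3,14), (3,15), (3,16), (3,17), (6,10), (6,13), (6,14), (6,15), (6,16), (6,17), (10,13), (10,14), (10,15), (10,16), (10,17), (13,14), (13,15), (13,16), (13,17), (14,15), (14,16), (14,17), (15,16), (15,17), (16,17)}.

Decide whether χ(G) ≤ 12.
Yes, G is 12-colorable

A valid 12-coloring: color 1: [3]; color 2: [17]; color 3: [16]; color 4: [13]; color 5: [2]; color 6: [14]; color 7: [10]; color 8: [6]; color 9: [15].
(χ(G) = 9 ≤ 12.)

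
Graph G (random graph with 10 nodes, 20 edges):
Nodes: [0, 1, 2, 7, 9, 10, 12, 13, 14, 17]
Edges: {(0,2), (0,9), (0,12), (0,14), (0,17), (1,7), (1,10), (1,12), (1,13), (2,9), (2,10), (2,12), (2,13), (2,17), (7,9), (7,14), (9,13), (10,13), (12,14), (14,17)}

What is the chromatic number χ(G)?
Clique number ω(G) = 3 (lower bound: χ ≥ ω).
The clique on [1, 10, 13] has size 3, forcing χ ≥ 3, and the coloring below uses 3 colors, so χ(G) = 3.
A valid 3-coloring: color 1: [1, 2, 14]; color 2: [0, 7, 13]; color 3: [9, 10, 12, 17].

χ(G) = 3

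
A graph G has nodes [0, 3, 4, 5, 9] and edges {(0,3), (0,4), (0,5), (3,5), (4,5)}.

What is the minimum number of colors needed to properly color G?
Clique number ω(G) = 3 (lower bound: χ ≥ ω).
The clique on [0, 3, 5] has size 3, forcing χ ≥ 3, and the coloring below uses 3 colors, so χ(G) = 3.
A valid 3-coloring: color 1: [0, 9]; color 2: [5]; color 3: [3, 4].

χ(G) = 3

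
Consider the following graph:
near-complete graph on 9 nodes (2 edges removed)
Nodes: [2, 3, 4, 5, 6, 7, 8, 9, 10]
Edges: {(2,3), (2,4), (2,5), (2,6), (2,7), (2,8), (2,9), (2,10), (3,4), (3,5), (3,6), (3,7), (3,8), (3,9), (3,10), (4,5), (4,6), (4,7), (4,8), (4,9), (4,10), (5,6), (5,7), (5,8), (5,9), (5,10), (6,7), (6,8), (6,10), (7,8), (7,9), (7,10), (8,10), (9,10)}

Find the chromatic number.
Clique number ω(G) = 8 (lower bound: χ ≥ ω).
The clique on [2, 3, 4, 5, 6, 7, 8, 10] has size 8, forcing χ ≥ 8, and the coloring below uses 8 colors, so χ(G) = 8.
A valid 8-coloring: color 1: [10]; color 2: [7]; color 3: [4]; color 4: [2]; color 5: [3]; color 6: [5]; color 7: [6, 9]; color 8: [8].

χ(G) = 8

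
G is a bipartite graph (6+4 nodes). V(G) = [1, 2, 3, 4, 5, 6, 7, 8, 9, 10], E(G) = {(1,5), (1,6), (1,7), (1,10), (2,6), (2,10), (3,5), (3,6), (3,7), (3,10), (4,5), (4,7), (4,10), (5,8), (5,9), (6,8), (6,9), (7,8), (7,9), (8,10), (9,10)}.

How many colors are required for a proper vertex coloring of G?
Clique number ω(G) = 2 (lower bound: χ ≥ ω).
The graph is bipartite (no odd cycle), so 2 colors suffice: χ(G) = 2.
A valid 2-coloring: color 1: [5, 6, 7, 10]; color 2: [1, 2, 3, 4, 8, 9].

χ(G) = 2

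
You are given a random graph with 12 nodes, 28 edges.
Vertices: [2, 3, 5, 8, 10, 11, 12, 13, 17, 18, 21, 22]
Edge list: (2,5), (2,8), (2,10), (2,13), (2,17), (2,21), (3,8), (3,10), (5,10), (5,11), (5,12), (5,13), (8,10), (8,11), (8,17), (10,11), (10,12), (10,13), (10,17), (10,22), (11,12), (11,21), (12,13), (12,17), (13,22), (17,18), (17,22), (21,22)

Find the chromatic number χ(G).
χ(G) = 4

Clique number ω(G) = 4 (lower bound: χ ≥ ω).
The clique on [2, 8, 10, 17] has size 4, forcing χ ≥ 4, and the coloring below uses 4 colors, so χ(G) = 4.
A valid 4-coloring: color 1: [10, 18, 21]; color 2: [3, 11, 13, 17]; color 3: [2, 12, 22]; color 4: [5, 8].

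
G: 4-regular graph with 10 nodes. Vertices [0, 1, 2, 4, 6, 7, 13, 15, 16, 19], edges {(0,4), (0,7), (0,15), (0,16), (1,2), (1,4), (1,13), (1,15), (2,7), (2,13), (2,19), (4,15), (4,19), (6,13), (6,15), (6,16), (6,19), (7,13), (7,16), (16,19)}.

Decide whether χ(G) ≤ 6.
Yes, G is 6-colorable

A valid 6-coloring: color 1: [1, 6, 7]; color 2: [2, 4, 16]; color 3: [0, 13, 19]; color 4: [15].
(χ(G) = 4 ≤ 6.)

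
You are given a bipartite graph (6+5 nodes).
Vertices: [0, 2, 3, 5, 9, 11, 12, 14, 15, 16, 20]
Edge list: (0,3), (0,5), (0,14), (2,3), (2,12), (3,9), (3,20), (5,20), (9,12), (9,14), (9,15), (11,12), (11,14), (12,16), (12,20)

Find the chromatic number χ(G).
Clique number ω(G) = 2 (lower bound: χ ≥ ω).
The graph is bipartite (no odd cycle), so 2 colors suffice: χ(G) = 2.
A valid 2-coloring: color 1: [3, 5, 12, 14, 15]; color 2: [0, 2, 9, 11, 16, 20].

χ(G) = 2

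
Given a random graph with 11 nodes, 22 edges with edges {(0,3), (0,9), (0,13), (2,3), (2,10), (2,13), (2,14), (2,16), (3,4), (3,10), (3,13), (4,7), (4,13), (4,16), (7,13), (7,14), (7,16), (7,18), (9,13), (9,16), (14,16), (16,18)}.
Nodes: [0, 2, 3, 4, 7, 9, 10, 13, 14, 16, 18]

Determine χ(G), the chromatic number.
χ(G) = 4

Clique number ω(G) = 3 (lower bound: χ ≥ ω).
Suppose a proper 3-coloring c exists. The clique [0, 3, 13] takes 3 distinct colors; by symmetry let c(0) = 1, c(3) = 2, c(13) = 3.
- Vertex 2: neighbors [3, 13] already have colors [2, 3] ⇒ c(2) = 1.
- Vertex 4: neighbors [3, 13] already have colors [2, 3] ⇒ c(4) = 1.
- Vertex 7: neighbors [4, 13] already have colors [1, 3] ⇒ c(7) = 2.
- Vertex 16: neighbors [2, 7] already have colors [1, 2] ⇒ c(16) = 3.
- Vertex 14: neighbors [2, 7, 16] already have colors [1, 2, 3] — all 3 colors blocked. Contradiction.
The forced assignments end in a contradiction, so G has no proper 3-coloring (χ ≥ 4).
The coloring below uses 4 colors, so χ(G) = 4.
A valid 4-coloring: color 1: [10, 13, 16]; color 2: [3, 7, 9]; color 3: [0, 2, 4, 18]; color 4: [14].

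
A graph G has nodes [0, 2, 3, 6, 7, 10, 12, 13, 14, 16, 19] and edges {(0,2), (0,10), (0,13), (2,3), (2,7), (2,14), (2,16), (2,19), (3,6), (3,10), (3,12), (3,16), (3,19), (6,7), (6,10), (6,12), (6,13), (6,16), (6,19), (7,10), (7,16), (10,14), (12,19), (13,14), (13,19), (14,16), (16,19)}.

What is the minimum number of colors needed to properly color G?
χ(G) = 4

Clique number ω(G) = 4 (lower bound: χ ≥ ω).
The clique on [2, 3, 16, 19] has size 4, forcing χ ≥ 4, and the coloring below uses 4 colors, so χ(G) = 4.
A valid 4-coloring: color 1: [2, 6]; color 2: [0, 3, 7, 14]; color 3: [10, 19]; color 4: [12, 13, 16].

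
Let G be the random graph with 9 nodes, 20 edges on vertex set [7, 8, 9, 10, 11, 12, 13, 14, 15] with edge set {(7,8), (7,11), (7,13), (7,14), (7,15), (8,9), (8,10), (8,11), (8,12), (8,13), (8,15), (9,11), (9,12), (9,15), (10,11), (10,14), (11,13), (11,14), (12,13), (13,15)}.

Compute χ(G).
Clique number ω(G) = 4 (lower bound: χ ≥ ω).
The clique on [7, 8, 11, 13] has size 4, forcing χ ≥ 4, and the coloring below uses 4 colors, so χ(G) = 4.
A valid 4-coloring: color 1: [8, 14]; color 2: [11, 12, 15]; color 3: [7, 9, 10]; color 4: [13].

χ(G) = 4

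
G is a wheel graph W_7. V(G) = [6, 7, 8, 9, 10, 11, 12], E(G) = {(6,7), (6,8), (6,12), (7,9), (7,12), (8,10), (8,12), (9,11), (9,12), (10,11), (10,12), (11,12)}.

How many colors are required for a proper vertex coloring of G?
χ(G) = 3

Clique number ω(G) = 3 (lower bound: χ ≥ ω).
The clique on [9, 11, 12] has size 3, forcing χ ≥ 3, and the coloring below uses 3 colors, so χ(G) = 3.
A valid 3-coloring: color 1: [12]; color 2: [7, 8, 11]; color 3: [6, 9, 10].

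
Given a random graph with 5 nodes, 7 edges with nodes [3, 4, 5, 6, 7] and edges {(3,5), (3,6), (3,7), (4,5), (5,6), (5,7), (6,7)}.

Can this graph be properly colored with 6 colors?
Yes, G is 6-colorable

A valid 6-coloring: color 1: [5]; color 2: [3, 4]; color 3: [6]; color 4: [7].
(χ(G) = 4 ≤ 6.)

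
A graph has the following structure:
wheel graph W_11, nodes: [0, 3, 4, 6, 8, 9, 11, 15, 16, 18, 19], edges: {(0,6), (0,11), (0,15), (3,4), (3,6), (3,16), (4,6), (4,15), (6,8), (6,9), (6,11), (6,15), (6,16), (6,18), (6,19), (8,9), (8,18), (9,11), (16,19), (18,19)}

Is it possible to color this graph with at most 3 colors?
A valid 3-coloring: color 1: [6]; color 2: [3, 8, 11, 15, 19]; color 3: [0, 4, 9, 16, 18].
(χ(G) = 3 ≤ 3.)

Yes, G is 3-colorable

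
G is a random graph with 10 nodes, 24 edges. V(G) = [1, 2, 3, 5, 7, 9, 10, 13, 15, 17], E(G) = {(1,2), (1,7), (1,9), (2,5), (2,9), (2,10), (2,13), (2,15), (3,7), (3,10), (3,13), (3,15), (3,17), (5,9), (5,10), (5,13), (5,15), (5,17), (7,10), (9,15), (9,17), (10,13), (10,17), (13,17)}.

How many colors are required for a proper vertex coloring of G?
Clique number ω(G) = 4 (lower bound: χ ≥ ω).
The clique on [3, 10, 13, 17] has size 4, forcing χ ≥ 4, and the coloring below uses 4 colors, so χ(G) = 4.
A valid 4-coloring: color 1: [9, 10]; color 2: [1, 3, 5]; color 3: [2, 7, 17]; color 4: [13, 15].

χ(G) = 4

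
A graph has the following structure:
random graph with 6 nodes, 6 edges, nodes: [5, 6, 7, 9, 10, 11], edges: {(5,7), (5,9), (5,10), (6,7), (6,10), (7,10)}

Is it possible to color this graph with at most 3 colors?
A valid 3-coloring: color 1: [9, 10, 11]; color 2: [5, 6]; color 3: [7].
(χ(G) = 3 ≤ 3.)

Yes, G is 3-colorable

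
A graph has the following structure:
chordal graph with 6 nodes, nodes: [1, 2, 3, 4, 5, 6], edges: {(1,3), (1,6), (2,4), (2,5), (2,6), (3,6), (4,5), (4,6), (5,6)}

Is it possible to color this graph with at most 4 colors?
Yes, G is 4-colorable

A valid 4-coloring: color 1: [6]; color 2: [2, 3]; color 3: [1, 5]; color 4: [4].
(χ(G) = 4 ≤ 4.)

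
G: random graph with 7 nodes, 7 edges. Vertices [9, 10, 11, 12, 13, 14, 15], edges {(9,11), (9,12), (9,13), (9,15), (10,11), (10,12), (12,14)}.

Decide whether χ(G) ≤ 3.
Yes, G is 3-colorable

A valid 3-coloring: color 1: [9, 10, 14]; color 2: [11, 12, 13, 15].
(χ(G) = 2 ≤ 3.)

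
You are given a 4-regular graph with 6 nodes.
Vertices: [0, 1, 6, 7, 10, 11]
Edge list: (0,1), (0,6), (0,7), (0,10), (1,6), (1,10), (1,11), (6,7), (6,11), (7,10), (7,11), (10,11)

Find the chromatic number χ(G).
Clique number ω(G) = 3 (lower bound: χ ≥ ω).
The clique on [0, 1, 10] has size 3, forcing χ ≥ 3, and the coloring below uses 3 colors, so χ(G) = 3.
A valid 3-coloring: color 1: [0, 11]; color 2: [1, 7]; color 3: [6, 10].

χ(G) = 3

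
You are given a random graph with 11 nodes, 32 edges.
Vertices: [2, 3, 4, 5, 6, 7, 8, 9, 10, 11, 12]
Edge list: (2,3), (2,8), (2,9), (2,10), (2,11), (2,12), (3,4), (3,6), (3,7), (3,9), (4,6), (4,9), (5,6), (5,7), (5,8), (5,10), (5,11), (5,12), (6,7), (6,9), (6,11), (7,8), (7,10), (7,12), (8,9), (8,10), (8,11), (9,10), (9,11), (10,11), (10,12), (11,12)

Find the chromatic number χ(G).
χ(G) = 5

Clique number ω(G) = 5 (lower bound: χ ≥ ω).
The clique on [2, 8, 9, 10, 11] has size 5, forcing χ ≥ 5, and the coloring below uses 5 colors, so χ(G) = 5.
A valid 5-coloring: color 1: [4, 7, 11]; color 2: [5, 9]; color 3: [3, 10]; color 4: [6, 8, 12]; color 5: [2].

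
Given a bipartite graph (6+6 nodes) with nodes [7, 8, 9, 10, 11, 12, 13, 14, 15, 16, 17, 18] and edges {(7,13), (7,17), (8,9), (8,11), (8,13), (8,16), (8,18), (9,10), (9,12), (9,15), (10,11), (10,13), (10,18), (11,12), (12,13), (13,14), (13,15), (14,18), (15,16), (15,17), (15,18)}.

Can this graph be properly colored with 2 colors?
Yes, G is 2-colorable

A valid 2-coloring: color 1: [9, 11, 13, 16, 17, 18]; color 2: [7, 8, 10, 12, 14, 15].
(χ(G) = 2 ≤ 2.)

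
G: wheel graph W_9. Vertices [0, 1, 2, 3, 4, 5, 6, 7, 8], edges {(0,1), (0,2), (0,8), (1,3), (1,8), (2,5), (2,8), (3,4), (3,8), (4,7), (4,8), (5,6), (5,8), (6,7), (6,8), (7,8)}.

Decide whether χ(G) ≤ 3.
A valid 3-coloring: color 1: [8]; color 2: [0, 3, 5, 7]; color 3: [1, 2, 4, 6].
(χ(G) = 3 ≤ 3.)

Yes, G is 3-colorable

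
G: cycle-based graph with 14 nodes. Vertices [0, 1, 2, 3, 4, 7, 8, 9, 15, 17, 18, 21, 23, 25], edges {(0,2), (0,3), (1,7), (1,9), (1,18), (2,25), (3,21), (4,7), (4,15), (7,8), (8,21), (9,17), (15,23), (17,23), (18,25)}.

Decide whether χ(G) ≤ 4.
A valid 4-coloring: color 1: [2, 7, 15, 17, 18, 21]; color 2: [0, 1, 4, 8, 23, 25]; color 3: [3, 9].
(χ(G) = 3 ≤ 4.)

Yes, G is 4-colorable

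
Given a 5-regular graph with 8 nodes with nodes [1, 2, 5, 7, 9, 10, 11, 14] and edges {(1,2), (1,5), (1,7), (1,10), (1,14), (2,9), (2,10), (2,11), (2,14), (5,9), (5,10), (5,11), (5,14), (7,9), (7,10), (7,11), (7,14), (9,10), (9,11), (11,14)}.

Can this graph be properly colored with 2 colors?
No, G is not 2-colorable

The clique on vertices [1, 2, 10] has size 3 > 2, so it alone needs 3 colors.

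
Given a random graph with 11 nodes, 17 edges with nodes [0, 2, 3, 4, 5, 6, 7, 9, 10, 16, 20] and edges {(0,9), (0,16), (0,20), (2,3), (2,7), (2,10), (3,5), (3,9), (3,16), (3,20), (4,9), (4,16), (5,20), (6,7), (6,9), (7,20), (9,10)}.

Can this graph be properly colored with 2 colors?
The clique on vertices [3, 5, 20] has size 3 > 2, so it alone needs 3 colors.

No, G is not 2-colorable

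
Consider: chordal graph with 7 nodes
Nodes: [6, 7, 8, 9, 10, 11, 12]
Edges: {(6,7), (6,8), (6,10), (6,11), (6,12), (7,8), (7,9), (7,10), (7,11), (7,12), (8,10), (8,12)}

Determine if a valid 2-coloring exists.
The clique on vertices [6, 7, 8, 10] has size 4 > 2, so it alone needs 4 colors.

No, G is not 2-colorable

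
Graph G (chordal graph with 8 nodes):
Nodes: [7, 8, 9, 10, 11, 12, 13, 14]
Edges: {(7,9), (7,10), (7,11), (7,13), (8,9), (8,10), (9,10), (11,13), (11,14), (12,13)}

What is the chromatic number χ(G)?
χ(G) = 3

Clique number ω(G) = 3 (lower bound: χ ≥ ω).
The clique on [8, 9, 10] has size 3, forcing χ ≥ 3, and the coloring below uses 3 colors, so χ(G) = 3.
A valid 3-coloring: color 1: [7, 8, 12, 14]; color 2: [9, 13]; color 3: [10, 11].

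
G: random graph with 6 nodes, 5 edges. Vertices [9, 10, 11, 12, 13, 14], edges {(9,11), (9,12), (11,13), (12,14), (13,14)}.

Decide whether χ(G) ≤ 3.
A valid 3-coloring: color 1: [10, 11, 12]; color 2: [9, 14]; color 3: [13].
(χ(G) = 3 ≤ 3.)

Yes, G is 3-colorable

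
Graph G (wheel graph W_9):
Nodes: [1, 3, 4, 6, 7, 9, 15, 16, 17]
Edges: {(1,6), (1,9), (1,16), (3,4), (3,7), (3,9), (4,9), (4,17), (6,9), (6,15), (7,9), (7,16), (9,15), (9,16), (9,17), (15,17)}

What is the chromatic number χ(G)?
Clique number ω(G) = 3 (lower bound: χ ≥ ω).
The clique on [1, 9, 16] has size 3, forcing χ ≥ 3, and the coloring below uses 3 colors, so χ(G) = 3.
A valid 3-coloring: color 1: [9]; color 2: [3, 6, 16, 17]; color 3: [1, 4, 7, 15].

χ(G) = 3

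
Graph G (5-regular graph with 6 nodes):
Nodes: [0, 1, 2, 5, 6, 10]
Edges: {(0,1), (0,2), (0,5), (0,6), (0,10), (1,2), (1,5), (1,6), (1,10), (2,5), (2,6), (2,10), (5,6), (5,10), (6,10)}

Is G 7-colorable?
A valid 7-coloring: color 1: [10]; color 2: [5]; color 3: [1]; color 4: [2]; color 5: [0]; color 6: [6].
(χ(G) = 6 ≤ 7.)

Yes, G is 7-colorable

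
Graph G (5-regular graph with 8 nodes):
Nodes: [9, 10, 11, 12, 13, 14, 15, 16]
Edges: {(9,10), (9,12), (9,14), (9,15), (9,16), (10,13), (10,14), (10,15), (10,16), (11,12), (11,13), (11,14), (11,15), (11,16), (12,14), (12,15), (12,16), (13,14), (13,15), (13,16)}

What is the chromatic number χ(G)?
χ(G) = 4

Clique number ω(G) = 3 (lower bound: χ ≥ ω).
Odd cycle [12, 9, 10, 13, 11] needs 3 colors (χ ≥ 3).
Vertex 14 is adjacent to every vertex of [9, 10, 11, 12, 13], which already need 3 colors among themselves, so 14 needs a new color (χ ≥ 4).
The coloring below uses 4 colors, so χ(G) = 4.
A valid 4-coloring: color 1: [14, 15, 16]; color 2: [9, 13]; color 3: [10, 11]; color 4: [12].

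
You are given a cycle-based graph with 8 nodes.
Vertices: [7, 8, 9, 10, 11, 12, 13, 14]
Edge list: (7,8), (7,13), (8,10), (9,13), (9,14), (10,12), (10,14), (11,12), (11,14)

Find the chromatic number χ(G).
Clique number ω(G) = 2 (lower bound: χ ≥ ω).
The graph is bipartite (no odd cycle), so 2 colors suffice: χ(G) = 2.
A valid 2-coloring: color 1: [8, 12, 13, 14]; color 2: [7, 9, 10, 11].

χ(G) = 2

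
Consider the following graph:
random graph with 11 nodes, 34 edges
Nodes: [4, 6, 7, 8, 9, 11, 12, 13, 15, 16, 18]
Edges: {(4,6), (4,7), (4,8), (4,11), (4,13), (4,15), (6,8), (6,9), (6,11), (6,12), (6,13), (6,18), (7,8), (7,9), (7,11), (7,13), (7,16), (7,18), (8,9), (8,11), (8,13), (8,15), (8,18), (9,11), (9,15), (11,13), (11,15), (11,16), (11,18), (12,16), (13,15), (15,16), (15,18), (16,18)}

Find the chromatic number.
Clique number ω(G) = 5 (lower bound: χ ≥ ω).
The clique on [4, 8, 11, 13, 15] has size 5, forcing χ ≥ 5, and the coloring below uses 5 colors, so χ(G) = 5.
A valid 5-coloring: color 1: [11, 12]; color 2: [8, 16]; color 3: [6, 7, 15]; color 4: [4, 9, 18]; color 5: [13].

χ(G) = 5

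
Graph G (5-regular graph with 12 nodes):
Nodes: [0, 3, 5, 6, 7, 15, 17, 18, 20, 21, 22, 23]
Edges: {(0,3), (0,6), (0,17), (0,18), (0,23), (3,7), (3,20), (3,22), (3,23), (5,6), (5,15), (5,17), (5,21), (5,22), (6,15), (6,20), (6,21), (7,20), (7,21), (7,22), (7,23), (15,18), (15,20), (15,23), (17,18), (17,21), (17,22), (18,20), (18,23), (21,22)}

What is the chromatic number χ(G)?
Clique number ω(G) = 4 (lower bound: χ ≥ ω).
The clique on [5, 17, 21, 22] has size 4, forcing χ ≥ 4, and the coloring below uses 4 colors, so χ(G) = 4.
A valid 4-coloring: color 1: [3, 18, 21]; color 2: [6, 7, 17]; color 3: [5, 20, 23]; color 4: [0, 15, 22].

χ(G) = 4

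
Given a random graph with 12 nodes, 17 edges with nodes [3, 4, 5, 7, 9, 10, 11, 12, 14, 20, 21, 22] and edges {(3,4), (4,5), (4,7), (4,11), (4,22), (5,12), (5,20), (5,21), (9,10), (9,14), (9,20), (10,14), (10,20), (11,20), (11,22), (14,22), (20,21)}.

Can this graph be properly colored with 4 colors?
A valid 4-coloring: color 1: [4, 12, 14, 20]; color 2: [3, 5, 7, 10, 22]; color 3: [9, 11, 21].
(χ(G) = 3 ≤ 4.)

Yes, G is 4-colorable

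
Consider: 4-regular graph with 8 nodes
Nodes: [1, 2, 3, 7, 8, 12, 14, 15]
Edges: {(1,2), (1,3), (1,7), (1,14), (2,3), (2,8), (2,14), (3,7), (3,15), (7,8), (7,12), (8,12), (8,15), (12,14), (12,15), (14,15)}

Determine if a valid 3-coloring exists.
A valid 3-coloring: color 1: [2, 7, 15]; color 2: [3, 8, 14]; color 3: [1, 12].
(χ(G) = 3 ≤ 3.)

Yes, G is 3-colorable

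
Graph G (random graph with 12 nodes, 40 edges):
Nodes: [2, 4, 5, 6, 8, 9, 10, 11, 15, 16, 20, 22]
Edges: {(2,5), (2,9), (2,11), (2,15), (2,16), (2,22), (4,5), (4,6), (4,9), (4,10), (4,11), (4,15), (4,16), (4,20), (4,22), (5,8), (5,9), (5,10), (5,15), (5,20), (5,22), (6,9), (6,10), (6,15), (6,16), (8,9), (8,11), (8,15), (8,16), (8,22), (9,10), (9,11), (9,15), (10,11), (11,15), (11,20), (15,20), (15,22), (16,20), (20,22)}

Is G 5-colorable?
A valid 5-coloring: color 1: [10, 15, 16]; color 2: [2, 4, 8]; color 3: [5, 6, 11]; color 4: [9, 22]; color 5: [20].
(χ(G) = 5 ≤ 5.)

Yes, G is 5-colorable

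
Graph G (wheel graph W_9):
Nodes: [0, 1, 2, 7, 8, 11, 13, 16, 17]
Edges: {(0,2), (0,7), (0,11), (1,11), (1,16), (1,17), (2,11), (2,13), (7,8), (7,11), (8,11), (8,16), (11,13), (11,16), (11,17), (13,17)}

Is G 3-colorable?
Yes, G is 3-colorable

A valid 3-coloring: color 1: [11]; color 2: [2, 7, 16, 17]; color 3: [0, 1, 8, 13].
(χ(G) = 3 ≤ 3.)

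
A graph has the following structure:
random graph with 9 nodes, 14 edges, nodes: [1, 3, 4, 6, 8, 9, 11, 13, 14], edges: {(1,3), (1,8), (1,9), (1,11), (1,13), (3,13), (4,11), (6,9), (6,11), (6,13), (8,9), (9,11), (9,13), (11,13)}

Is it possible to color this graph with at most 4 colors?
Yes, G is 4-colorable

A valid 4-coloring: color 1: [3, 4, 9, 14]; color 2: [8, 13]; color 3: [1, 6]; color 4: [11].
(χ(G) = 4 ≤ 4.)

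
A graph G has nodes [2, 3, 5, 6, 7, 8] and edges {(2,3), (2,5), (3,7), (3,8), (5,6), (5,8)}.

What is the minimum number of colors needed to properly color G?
χ(G) = 2

Clique number ω(G) = 2 (lower bound: χ ≥ ω).
The graph is bipartite (no odd cycle), so 2 colors suffice: χ(G) = 2.
A valid 2-coloring: color 1: [3, 5]; color 2: [2, 6, 7, 8].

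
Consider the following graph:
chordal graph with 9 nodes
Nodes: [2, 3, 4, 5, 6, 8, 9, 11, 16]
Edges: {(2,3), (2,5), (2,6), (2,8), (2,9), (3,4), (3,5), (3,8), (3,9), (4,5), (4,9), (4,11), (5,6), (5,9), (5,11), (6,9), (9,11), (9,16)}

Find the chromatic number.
Clique number ω(G) = 4 (lower bound: χ ≥ ω).
The clique on [2, 3, 5, 9] has size 4, forcing χ ≥ 4, and the coloring below uses 4 colors, so χ(G) = 4.
A valid 4-coloring: color 1: [8, 9]; color 2: [5, 16]; color 3: [3, 6, 11]; color 4: [2, 4].

χ(G) = 4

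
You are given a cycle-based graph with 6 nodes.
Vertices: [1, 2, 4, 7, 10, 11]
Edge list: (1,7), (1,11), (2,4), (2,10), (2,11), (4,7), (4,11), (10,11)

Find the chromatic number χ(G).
Clique number ω(G) = 3 (lower bound: χ ≥ ω).
The clique on [2, 10, 11] has size 3, forcing χ ≥ 3, and the coloring below uses 3 colors, so χ(G) = 3.
A valid 3-coloring: color 1: [7, 11]; color 2: [1, 2]; color 3: [4, 10].

χ(G) = 3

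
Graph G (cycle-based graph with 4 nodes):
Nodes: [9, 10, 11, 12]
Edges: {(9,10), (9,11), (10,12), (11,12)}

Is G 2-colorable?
A valid 2-coloring: color 1: [10, 11]; color 2: [9, 12].
(χ(G) = 2 ≤ 2.)

Yes, G is 2-colorable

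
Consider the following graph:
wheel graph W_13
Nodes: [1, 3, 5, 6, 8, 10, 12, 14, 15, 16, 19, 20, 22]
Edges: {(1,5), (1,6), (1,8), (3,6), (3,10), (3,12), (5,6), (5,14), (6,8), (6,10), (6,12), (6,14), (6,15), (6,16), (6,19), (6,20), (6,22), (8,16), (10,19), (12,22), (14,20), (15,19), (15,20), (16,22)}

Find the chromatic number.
χ(G) = 3

Clique number ω(G) = 3 (lower bound: χ ≥ ω).
The clique on [1, 6, 8] has size 3, forcing χ ≥ 3, and the coloring below uses 3 colors, so χ(G) = 3.
A valid 3-coloring: color 1: [6]; color 2: [3, 5, 8, 19, 20, 22]; color 3: [1, 10, 12, 14, 15, 16].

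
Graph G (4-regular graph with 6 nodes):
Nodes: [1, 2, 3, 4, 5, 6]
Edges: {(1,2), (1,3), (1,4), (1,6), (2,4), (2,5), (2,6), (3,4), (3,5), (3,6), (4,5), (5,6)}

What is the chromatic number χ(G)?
χ(G) = 3

Clique number ω(G) = 3 (lower bound: χ ≥ ω).
The clique on [1, 2, 4] has size 3, forcing χ ≥ 3, and the coloring below uses 3 colors, so χ(G) = 3.
A valid 3-coloring: color 1: [2, 3]; color 2: [4, 6]; color 3: [1, 5].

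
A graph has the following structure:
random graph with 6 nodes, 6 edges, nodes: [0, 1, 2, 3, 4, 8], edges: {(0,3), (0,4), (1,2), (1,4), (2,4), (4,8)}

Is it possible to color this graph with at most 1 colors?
No, G is not 1-colorable

The clique on vertices [1, 2, 4] has size 3 > 1, so it alone needs 3 colors.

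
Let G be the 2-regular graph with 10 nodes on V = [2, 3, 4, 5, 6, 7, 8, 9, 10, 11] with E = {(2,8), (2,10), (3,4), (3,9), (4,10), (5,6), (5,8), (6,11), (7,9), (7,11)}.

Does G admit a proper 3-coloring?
Yes, G is 3-colorable

A valid 3-coloring: color 1: [3, 6, 7, 8, 10]; color 2: [2, 4, 5, 9, 11].
(χ(G) = 2 ≤ 3.)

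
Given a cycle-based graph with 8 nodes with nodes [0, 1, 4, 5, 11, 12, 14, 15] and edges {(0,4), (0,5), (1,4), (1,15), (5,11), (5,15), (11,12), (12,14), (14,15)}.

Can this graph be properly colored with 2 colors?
Odd cycle [14, 12, 11, 5, 15] needs 3 colors (χ ≥ 3).
Hence χ(G) ≥ 3 > 2, so no proper 2-coloring exists.

No, G is not 2-colorable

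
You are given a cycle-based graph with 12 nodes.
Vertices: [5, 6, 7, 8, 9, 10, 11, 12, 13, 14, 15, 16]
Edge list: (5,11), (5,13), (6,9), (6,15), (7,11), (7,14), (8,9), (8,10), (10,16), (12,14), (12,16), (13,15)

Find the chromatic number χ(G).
Clique number ω(G) = 2 (lower bound: χ ≥ ω).
The graph is bipartite (no odd cycle), so 2 colors suffice: χ(G) = 2.
A valid 2-coloring: color 1: [6, 8, 11, 13, 14, 16]; color 2: [5, 7, 9, 10, 12, 15].

χ(G) = 2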